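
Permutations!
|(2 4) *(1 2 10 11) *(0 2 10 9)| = |(0 2 4 9)(1 10 11)| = 12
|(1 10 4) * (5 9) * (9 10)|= 5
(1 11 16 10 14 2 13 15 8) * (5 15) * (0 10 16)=(16)(0 10 14 2 13 5 15 8 1 11)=[10, 11, 13, 3, 4, 15, 6, 7, 1, 9, 14, 0, 12, 5, 2, 8, 16]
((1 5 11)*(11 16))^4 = ((1 5 16 11))^4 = (16)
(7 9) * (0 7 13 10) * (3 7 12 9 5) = (0 12 9 13 10)(3 7 5) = [12, 1, 2, 7, 4, 3, 6, 5, 8, 13, 0, 11, 9, 10]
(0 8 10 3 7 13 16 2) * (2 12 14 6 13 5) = [8, 1, 0, 7, 4, 2, 13, 5, 10, 9, 3, 11, 14, 16, 6, 15, 12] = (0 8 10 3 7 5 2)(6 13 16 12 14)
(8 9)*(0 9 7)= (0 9 8 7)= [9, 1, 2, 3, 4, 5, 6, 0, 7, 8]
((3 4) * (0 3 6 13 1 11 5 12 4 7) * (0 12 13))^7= (0 3 7 12 4 6)(1 13 5 11)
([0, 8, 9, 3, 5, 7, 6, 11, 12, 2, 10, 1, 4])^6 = [0, 11, 2, 3, 12, 4, 6, 5, 1, 9, 10, 7, 8]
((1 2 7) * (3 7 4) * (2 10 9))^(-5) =(1 9 4 7 10 2 3)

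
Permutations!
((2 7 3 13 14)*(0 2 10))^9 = ((0 2 7 3 13 14 10))^9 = (0 7 13 10 2 3 14)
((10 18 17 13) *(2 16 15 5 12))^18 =((2 16 15 5 12)(10 18 17 13))^18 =(2 5 16 12 15)(10 17)(13 18)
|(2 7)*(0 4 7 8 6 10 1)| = 8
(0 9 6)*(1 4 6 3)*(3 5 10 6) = [9, 4, 2, 1, 3, 10, 0, 7, 8, 5, 6] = (0 9 5 10 6)(1 4 3)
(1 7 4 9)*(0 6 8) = (0 6 8)(1 7 4 9) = [6, 7, 2, 3, 9, 5, 8, 4, 0, 1]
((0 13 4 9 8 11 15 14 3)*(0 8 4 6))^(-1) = ((0 13 6)(3 8 11 15 14)(4 9))^(-1) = (0 6 13)(3 14 15 11 8)(4 9)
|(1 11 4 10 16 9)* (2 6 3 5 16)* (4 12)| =|(1 11 12 4 10 2 6 3 5 16 9)| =11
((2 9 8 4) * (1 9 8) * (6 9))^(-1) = ((1 6 9)(2 8 4))^(-1) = (1 9 6)(2 4 8)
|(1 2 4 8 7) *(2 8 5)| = 3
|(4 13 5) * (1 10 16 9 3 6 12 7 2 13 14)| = 13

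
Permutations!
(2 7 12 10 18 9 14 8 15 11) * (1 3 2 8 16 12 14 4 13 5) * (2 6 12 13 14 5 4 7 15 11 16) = (1 3 6 12 10 18 9 7 5)(2 15 16 13 4 14)(8 11) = [0, 3, 15, 6, 14, 1, 12, 5, 11, 7, 18, 8, 10, 4, 2, 16, 13, 17, 9]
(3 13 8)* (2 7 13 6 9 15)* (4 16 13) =[0, 1, 7, 6, 16, 5, 9, 4, 3, 15, 10, 11, 12, 8, 14, 2, 13] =(2 7 4 16 13 8 3 6 9 15)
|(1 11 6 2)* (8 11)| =|(1 8 11 6 2)| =5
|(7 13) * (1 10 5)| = |(1 10 5)(7 13)| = 6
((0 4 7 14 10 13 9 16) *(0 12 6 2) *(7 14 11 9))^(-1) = (0 2 6 12 16 9 11 7 13 10 14 4)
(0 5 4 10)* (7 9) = (0 5 4 10)(7 9) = [5, 1, 2, 3, 10, 4, 6, 9, 8, 7, 0]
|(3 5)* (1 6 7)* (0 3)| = 3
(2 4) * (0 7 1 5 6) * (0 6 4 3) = (0 7 1 5 4 2 3) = [7, 5, 3, 0, 2, 4, 6, 1]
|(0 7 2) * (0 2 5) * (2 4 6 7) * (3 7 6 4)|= 5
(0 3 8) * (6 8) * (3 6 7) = (0 6 8)(3 7) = [6, 1, 2, 7, 4, 5, 8, 3, 0]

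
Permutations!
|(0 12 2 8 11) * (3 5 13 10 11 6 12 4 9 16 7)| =20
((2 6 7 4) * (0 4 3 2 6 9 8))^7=((0 4 6 7 3 2 9 8))^7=(0 8 9 2 3 7 6 4)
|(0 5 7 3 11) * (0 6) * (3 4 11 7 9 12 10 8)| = 11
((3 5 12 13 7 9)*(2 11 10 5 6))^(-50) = (13)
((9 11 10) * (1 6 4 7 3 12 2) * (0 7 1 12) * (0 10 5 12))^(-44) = (0 7 3 10 9 11 5 12 2)(1 6 4)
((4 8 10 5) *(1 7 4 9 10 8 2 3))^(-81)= (10)(1 3 2 4 7)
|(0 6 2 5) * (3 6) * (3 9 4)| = 7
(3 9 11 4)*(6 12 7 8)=(3 9 11 4)(6 12 7 8)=[0, 1, 2, 9, 3, 5, 12, 8, 6, 11, 10, 4, 7]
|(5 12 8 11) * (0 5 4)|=|(0 5 12 8 11 4)|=6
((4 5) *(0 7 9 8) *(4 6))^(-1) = (0 8 9 7)(4 6 5)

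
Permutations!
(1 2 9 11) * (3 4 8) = [0, 2, 9, 4, 8, 5, 6, 7, 3, 11, 10, 1] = (1 2 9 11)(3 4 8)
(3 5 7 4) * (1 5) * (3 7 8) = [0, 5, 2, 1, 7, 8, 6, 4, 3] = (1 5 8 3)(4 7)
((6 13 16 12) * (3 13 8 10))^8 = (3 13 16 12 6 8 10)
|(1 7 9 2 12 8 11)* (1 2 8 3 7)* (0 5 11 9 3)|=10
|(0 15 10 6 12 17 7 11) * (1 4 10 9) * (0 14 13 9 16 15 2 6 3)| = 14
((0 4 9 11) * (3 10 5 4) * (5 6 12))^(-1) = ((0 3 10 6 12 5 4 9 11))^(-1) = (0 11 9 4 5 12 6 10 3)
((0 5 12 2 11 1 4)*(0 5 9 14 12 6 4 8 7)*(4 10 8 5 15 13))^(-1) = (0 7 8 10 6 5 1 11 2 12 14 9)(4 13 15)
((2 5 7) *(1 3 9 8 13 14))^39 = (1 8)(3 13)(9 14)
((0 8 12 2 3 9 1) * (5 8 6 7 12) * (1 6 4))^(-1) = (0 1 4)(2 12 7 6 9 3)(5 8)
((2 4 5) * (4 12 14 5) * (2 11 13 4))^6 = ((2 12 14 5 11 13 4))^6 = (2 4 13 11 5 14 12)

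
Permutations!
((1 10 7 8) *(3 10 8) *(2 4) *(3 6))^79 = ((1 8)(2 4)(3 10 7 6))^79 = (1 8)(2 4)(3 6 7 10)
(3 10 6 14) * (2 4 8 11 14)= [0, 1, 4, 10, 8, 5, 2, 7, 11, 9, 6, 14, 12, 13, 3]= (2 4 8 11 14 3 10 6)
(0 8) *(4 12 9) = [8, 1, 2, 3, 12, 5, 6, 7, 0, 4, 10, 11, 9] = (0 8)(4 12 9)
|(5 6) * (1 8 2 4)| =4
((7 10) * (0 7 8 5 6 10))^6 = ((0 7)(5 6 10 8))^6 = (5 10)(6 8)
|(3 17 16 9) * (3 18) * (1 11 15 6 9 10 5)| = |(1 11 15 6 9 18 3 17 16 10 5)| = 11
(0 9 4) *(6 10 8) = (0 9 4)(6 10 8) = [9, 1, 2, 3, 0, 5, 10, 7, 6, 4, 8]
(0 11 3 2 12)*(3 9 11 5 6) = (0 5 6 3 2 12)(9 11) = [5, 1, 12, 2, 4, 6, 3, 7, 8, 11, 10, 9, 0]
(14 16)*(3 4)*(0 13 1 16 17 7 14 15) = (0 13 1 16 15)(3 4)(7 14 17) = [13, 16, 2, 4, 3, 5, 6, 14, 8, 9, 10, 11, 12, 1, 17, 0, 15, 7]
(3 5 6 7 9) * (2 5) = (2 5 6 7 9 3) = [0, 1, 5, 2, 4, 6, 7, 9, 8, 3]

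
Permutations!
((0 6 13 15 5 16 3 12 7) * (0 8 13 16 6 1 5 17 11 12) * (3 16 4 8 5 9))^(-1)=((0 1 9 3)(4 8 13 15 17 11 12 7 5 6))^(-1)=(0 3 9 1)(4 6 5 7 12 11 17 15 13 8)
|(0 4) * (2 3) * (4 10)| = 6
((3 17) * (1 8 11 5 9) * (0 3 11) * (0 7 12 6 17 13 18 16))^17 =((0 3 13 18 16)(1 8 7 12 6 17 11 5 9))^17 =(0 13 16 3 18)(1 9 5 11 17 6 12 7 8)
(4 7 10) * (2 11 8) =(2 11 8)(4 7 10) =[0, 1, 11, 3, 7, 5, 6, 10, 2, 9, 4, 8]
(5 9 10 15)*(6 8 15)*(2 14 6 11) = (2 14 6 8 15 5 9 10 11) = [0, 1, 14, 3, 4, 9, 8, 7, 15, 10, 11, 2, 12, 13, 6, 5]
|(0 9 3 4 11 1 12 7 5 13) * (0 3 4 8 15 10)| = 13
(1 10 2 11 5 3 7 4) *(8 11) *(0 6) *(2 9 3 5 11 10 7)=[6, 7, 8, 2, 1, 5, 0, 4, 10, 3, 9, 11]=(11)(0 6)(1 7 4)(2 8 10 9 3)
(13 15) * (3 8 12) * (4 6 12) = (3 8 4 6 12)(13 15) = [0, 1, 2, 8, 6, 5, 12, 7, 4, 9, 10, 11, 3, 15, 14, 13]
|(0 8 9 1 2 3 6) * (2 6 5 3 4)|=10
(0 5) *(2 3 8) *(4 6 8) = [5, 1, 3, 4, 6, 0, 8, 7, 2] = (0 5)(2 3 4 6 8)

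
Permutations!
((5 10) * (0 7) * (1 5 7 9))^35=((0 9 1 5 10 7))^35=(0 7 10 5 1 9)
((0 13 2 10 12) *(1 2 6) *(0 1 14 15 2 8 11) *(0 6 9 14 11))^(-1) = ((0 13 9 14 15 2 10 12 1 8)(6 11))^(-1) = (0 8 1 12 10 2 15 14 9 13)(6 11)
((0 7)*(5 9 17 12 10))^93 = ((0 7)(5 9 17 12 10))^93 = (0 7)(5 12 9 10 17)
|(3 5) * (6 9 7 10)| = |(3 5)(6 9 7 10)| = 4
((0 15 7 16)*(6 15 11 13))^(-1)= (0 16 7 15 6 13 11)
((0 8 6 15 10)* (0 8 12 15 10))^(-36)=(15)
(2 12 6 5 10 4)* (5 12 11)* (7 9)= (2 11 5 10 4)(6 12)(7 9)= [0, 1, 11, 3, 2, 10, 12, 9, 8, 7, 4, 5, 6]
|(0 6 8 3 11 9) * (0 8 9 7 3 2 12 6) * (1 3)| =20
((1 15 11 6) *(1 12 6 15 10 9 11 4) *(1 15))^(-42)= (15)(1 9)(10 11)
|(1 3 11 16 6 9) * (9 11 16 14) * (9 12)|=8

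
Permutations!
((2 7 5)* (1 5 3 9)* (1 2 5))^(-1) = (2 9 3 7) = ((2 7 3 9))^(-1)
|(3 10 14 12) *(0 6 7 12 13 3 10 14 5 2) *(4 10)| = 24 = |(0 6 7 12 4 10 5 2)(3 14 13)|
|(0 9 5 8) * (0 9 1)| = |(0 1)(5 8 9)| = 6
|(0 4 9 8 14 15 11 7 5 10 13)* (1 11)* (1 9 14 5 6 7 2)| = 18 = |(0 4 14 15 9 8 5 10 13)(1 11 2)(6 7)|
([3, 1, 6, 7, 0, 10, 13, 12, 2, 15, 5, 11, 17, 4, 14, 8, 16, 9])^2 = [7, 1, 13, 12, 3, 5, 4, 17, 6, 8, 10, 11, 9, 0, 14, 2, 16, 15]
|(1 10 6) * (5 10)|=4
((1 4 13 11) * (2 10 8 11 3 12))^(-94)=((1 4 13 3 12 2 10 8 11))^(-94)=(1 2 4 10 13 8 3 11 12)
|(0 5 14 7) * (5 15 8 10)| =|(0 15 8 10 5 14 7)| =7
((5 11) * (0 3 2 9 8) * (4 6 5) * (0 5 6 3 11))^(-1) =(0 5 8 9 2 3 4 11)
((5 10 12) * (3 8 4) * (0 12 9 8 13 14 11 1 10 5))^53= (0 12)(1 11 14 13 3 4 8 9 10)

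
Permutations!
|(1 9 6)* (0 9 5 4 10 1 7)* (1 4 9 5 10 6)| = |(0 5 9 1 10 4 6 7)| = 8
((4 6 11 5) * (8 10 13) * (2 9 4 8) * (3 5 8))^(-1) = (2 13 10 8 11 6 4 9)(3 5)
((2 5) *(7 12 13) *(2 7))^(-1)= (2 13 12 7 5)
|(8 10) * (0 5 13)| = |(0 5 13)(8 10)| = 6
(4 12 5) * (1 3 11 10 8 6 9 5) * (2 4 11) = [0, 3, 4, 2, 12, 11, 9, 7, 6, 5, 8, 10, 1] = (1 3 2 4 12)(5 11 10 8 6 9)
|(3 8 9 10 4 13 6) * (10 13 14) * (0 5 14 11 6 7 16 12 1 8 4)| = |(0 5 14 10)(1 8 9 13 7 16 12)(3 4 11 6)| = 28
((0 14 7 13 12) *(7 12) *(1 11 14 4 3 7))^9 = (14)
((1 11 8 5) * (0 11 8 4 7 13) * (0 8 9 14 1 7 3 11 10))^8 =(1 14 9)(3 4 11)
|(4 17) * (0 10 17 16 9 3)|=|(0 10 17 4 16 9 3)|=7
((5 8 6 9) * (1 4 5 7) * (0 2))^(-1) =((0 2)(1 4 5 8 6 9 7))^(-1) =(0 2)(1 7 9 6 8 5 4)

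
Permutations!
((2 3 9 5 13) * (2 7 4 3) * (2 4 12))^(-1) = ((2 4 3 9 5 13 7 12))^(-1) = (2 12 7 13 5 9 3 4)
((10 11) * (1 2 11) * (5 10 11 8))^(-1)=(11)(1 10 5 8 2)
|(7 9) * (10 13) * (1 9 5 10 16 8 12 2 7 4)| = |(1 9 4)(2 7 5 10 13 16 8 12)| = 24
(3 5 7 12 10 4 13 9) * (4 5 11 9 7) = (3 11 9)(4 13 7 12 10 5) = [0, 1, 2, 11, 13, 4, 6, 12, 8, 3, 5, 9, 10, 7]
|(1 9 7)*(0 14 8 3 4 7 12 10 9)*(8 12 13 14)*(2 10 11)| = |(0 8 3 4 7 1)(2 10 9 13 14 12 11)| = 42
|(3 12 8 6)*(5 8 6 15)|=3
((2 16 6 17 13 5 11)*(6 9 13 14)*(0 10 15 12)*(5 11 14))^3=(0 12 15 10)(2 13 16 11 9)(5 17 6 14)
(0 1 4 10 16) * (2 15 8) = [1, 4, 15, 3, 10, 5, 6, 7, 2, 9, 16, 11, 12, 13, 14, 8, 0] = (0 1 4 10 16)(2 15 8)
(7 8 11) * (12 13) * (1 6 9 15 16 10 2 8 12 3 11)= (1 6 9 15 16 10 2 8)(3 11 7 12 13)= [0, 6, 8, 11, 4, 5, 9, 12, 1, 15, 2, 7, 13, 3, 14, 16, 10]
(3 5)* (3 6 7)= (3 5 6 7)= [0, 1, 2, 5, 4, 6, 7, 3]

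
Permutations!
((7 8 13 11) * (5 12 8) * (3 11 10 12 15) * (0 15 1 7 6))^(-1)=((0 15 3 11 6)(1 7 5)(8 13 10 12))^(-1)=(0 6 11 3 15)(1 5 7)(8 12 10 13)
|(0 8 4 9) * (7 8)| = 5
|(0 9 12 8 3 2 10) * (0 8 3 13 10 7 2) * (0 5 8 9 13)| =8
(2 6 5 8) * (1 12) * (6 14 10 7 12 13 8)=(1 13 8 2 14 10 7 12)(5 6)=[0, 13, 14, 3, 4, 6, 5, 12, 2, 9, 7, 11, 1, 8, 10]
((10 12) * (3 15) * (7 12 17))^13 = ((3 15)(7 12 10 17))^13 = (3 15)(7 12 10 17)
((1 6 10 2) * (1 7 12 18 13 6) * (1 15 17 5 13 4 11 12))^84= (18)(1 5 10)(2 15 13)(6 7 17)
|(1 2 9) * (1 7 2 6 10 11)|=12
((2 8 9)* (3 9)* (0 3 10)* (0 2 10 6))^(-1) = ((0 3 9 10 2 8 6))^(-1) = (0 6 8 2 10 9 3)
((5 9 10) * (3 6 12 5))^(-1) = (3 10 9 5 12 6)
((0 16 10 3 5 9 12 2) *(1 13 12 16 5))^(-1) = (0 2 12 13 1 3 10 16 9 5)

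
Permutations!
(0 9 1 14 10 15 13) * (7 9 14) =(0 14 10 15 13)(1 7 9) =[14, 7, 2, 3, 4, 5, 6, 9, 8, 1, 15, 11, 12, 0, 10, 13]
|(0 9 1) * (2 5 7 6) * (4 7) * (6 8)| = |(0 9 1)(2 5 4 7 8 6)| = 6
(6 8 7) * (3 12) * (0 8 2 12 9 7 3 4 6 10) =(0 8 3 9 7 10)(2 12 4 6) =[8, 1, 12, 9, 6, 5, 2, 10, 3, 7, 0, 11, 4]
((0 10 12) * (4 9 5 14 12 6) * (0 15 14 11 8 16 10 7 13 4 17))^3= ((0 7 13 4 9 5 11 8 16 10 6 17)(12 15 14))^3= (0 4 11 10)(5 16 17 13)(6 7 9 8)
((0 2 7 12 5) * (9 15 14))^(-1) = ((0 2 7 12 5)(9 15 14))^(-1) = (0 5 12 7 2)(9 14 15)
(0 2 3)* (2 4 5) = (0 4 5 2 3) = [4, 1, 3, 0, 5, 2]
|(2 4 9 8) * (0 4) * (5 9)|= 6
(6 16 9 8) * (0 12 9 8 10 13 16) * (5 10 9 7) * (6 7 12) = (0 6)(5 10 13 16 8 7) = [6, 1, 2, 3, 4, 10, 0, 5, 7, 9, 13, 11, 12, 16, 14, 15, 8]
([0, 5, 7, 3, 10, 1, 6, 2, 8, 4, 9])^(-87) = (10)(1 5)(2 7)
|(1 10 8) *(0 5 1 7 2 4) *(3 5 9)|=10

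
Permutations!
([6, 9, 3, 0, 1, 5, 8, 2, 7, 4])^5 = [3, 4, 7, 2, 9, 5, 0, 8, 6, 1]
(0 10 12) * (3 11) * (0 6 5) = (0 10 12 6 5)(3 11) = [10, 1, 2, 11, 4, 0, 5, 7, 8, 9, 12, 3, 6]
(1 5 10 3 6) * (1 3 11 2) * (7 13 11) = [0, 5, 1, 6, 4, 10, 3, 13, 8, 9, 7, 2, 12, 11] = (1 5 10 7 13 11 2)(3 6)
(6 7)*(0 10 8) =(0 10 8)(6 7) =[10, 1, 2, 3, 4, 5, 7, 6, 0, 9, 8]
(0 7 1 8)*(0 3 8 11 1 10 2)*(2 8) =(0 7 10 8 3 2)(1 11) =[7, 11, 0, 2, 4, 5, 6, 10, 3, 9, 8, 1]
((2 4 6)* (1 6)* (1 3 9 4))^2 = (1 2 6)(3 4 9)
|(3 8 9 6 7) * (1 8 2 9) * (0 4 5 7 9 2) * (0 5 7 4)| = 4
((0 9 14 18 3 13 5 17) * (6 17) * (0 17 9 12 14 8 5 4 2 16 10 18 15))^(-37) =((0 12 14 15)(2 16 10 18 3 13 4)(5 6 9 8))^(-37) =(0 15 14 12)(2 13 18 16 4 3 10)(5 8 9 6)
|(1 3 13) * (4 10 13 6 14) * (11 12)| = 14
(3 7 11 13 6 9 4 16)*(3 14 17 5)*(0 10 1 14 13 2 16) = [10, 14, 16, 7, 0, 3, 9, 11, 8, 4, 1, 2, 12, 6, 17, 15, 13, 5] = (0 10 1 14 17 5 3 7 11 2 16 13 6 9 4)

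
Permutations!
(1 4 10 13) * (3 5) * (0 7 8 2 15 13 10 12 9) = [7, 4, 15, 5, 12, 3, 6, 8, 2, 0, 10, 11, 9, 1, 14, 13] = (0 7 8 2 15 13 1 4 12 9)(3 5)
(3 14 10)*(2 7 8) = (2 7 8)(3 14 10) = [0, 1, 7, 14, 4, 5, 6, 8, 2, 9, 3, 11, 12, 13, 10]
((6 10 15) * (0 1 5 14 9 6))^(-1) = ((0 1 5 14 9 6 10 15))^(-1) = (0 15 10 6 9 14 5 1)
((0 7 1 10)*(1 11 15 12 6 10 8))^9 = ((0 7 11 15 12 6 10)(1 8))^9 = (0 11 12 10 7 15 6)(1 8)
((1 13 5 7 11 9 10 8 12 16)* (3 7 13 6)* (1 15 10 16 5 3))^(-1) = ((1 6)(3 7 11 9 16 15 10 8 12 5 13))^(-1) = (1 6)(3 13 5 12 8 10 15 16 9 11 7)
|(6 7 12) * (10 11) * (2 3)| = 6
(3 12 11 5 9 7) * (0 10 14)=[10, 1, 2, 12, 4, 9, 6, 3, 8, 7, 14, 5, 11, 13, 0]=(0 10 14)(3 12 11 5 9 7)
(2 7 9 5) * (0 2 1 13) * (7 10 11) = (0 2 10 11 7 9 5 1 13) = [2, 13, 10, 3, 4, 1, 6, 9, 8, 5, 11, 7, 12, 0]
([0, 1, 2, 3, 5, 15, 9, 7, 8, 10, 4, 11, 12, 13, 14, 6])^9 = (4 6)(5 9)(10 15)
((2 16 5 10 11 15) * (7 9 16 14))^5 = ((2 14 7 9 16 5 10 11 15))^5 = (2 5 14 10 7 11 9 15 16)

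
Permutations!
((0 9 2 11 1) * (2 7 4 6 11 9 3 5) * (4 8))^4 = ((0 3 5 2 9 7 8 4 6 11 1))^4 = (0 9 6 3 7 11 5 8 1 2 4)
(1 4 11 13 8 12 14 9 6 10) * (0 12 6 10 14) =(0 12)(1 4 11 13 8 6 14 9 10) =[12, 4, 2, 3, 11, 5, 14, 7, 6, 10, 1, 13, 0, 8, 9]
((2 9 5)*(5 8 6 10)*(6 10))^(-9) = ((2 9 8 10 5))^(-9) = (2 9 8 10 5)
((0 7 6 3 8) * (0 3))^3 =((0 7 6)(3 8))^3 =(3 8)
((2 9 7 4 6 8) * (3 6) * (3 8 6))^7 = ((2 9 7 4 8))^7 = (2 7 8 9 4)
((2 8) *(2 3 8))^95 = (3 8)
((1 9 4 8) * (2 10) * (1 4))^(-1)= ((1 9)(2 10)(4 8))^(-1)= (1 9)(2 10)(4 8)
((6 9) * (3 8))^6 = (9)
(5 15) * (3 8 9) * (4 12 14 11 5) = [0, 1, 2, 8, 12, 15, 6, 7, 9, 3, 10, 5, 14, 13, 11, 4] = (3 8 9)(4 12 14 11 5 15)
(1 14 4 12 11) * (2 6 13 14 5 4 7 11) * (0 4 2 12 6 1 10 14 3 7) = [4, 5, 1, 7, 6, 2, 13, 11, 8, 9, 14, 10, 12, 3, 0] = (0 4 6 13 3 7 11 10 14)(1 5 2)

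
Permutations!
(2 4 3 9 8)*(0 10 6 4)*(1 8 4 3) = (0 10 6 3 9 4 1 8 2) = [10, 8, 0, 9, 1, 5, 3, 7, 2, 4, 6]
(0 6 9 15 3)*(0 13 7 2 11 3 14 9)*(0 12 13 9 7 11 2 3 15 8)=(0 6 12 13 11 15 14 7 3 9 8)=[6, 1, 2, 9, 4, 5, 12, 3, 0, 8, 10, 15, 13, 11, 7, 14]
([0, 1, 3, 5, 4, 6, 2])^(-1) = (2 6 5 3)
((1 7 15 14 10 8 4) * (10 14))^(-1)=(1 4 8 10 15 7)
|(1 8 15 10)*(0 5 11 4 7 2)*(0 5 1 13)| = 30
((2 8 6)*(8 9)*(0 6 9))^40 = (9)(0 6 2)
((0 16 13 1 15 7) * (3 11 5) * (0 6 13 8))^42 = ((0 16 8)(1 15 7 6 13)(3 11 5))^42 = (16)(1 7 13 15 6)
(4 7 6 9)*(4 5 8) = (4 7 6 9 5 8) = [0, 1, 2, 3, 7, 8, 9, 6, 4, 5]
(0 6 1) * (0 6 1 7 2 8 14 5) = [1, 6, 8, 3, 4, 0, 7, 2, 14, 9, 10, 11, 12, 13, 5] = (0 1 6 7 2 8 14 5)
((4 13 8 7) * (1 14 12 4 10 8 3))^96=((1 14 12 4 13 3)(7 10 8))^96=(14)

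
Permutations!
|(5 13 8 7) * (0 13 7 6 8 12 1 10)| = |(0 13 12 1 10)(5 7)(6 8)| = 10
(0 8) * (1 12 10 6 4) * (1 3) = (0 8)(1 12 10 6 4 3) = [8, 12, 2, 1, 3, 5, 4, 7, 0, 9, 6, 11, 10]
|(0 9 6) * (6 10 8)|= 5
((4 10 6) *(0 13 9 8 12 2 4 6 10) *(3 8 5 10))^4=((0 13 9 5 10 3 8 12 2 4))^4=(0 10 2 9 8)(3 4 5 12 13)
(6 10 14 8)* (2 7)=(2 7)(6 10 14 8)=[0, 1, 7, 3, 4, 5, 10, 2, 6, 9, 14, 11, 12, 13, 8]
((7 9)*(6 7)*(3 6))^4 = ((3 6 7 9))^4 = (9)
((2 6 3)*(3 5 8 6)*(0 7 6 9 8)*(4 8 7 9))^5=((0 9 7 6 5)(2 3)(4 8))^5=(9)(2 3)(4 8)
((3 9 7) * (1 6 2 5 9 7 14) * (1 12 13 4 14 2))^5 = (1 6)(2 9 5)(3 7)(4 14 12 13)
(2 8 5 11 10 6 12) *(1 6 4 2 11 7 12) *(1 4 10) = (1 6 4 2 8 5 7 12 11) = [0, 6, 8, 3, 2, 7, 4, 12, 5, 9, 10, 1, 11]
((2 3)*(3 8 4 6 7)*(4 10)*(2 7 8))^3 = ((3 7)(4 6 8 10))^3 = (3 7)(4 10 8 6)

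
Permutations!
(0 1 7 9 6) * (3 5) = (0 1 7 9 6)(3 5) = [1, 7, 2, 5, 4, 3, 0, 9, 8, 6]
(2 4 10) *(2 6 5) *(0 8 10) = (0 8 10 6 5 2 4) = [8, 1, 4, 3, 0, 2, 5, 7, 10, 9, 6]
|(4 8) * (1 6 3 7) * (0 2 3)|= |(0 2 3 7 1 6)(4 8)|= 6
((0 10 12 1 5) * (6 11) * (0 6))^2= (0 12 5 11 10 1 6)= ((0 10 12 1 5 6 11))^2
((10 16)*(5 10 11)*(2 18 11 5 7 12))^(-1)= (2 12 7 11 18)(5 16 10)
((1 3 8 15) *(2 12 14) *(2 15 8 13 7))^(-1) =(1 15 14 12 2 7 13 3)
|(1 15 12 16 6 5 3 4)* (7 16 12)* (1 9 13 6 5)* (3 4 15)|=10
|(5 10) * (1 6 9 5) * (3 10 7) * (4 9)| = |(1 6 4 9 5 7 3 10)| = 8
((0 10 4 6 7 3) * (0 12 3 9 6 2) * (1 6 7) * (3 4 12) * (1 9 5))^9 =((0 10 12 4 2)(1 6 9 7 5))^9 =(0 2 4 12 10)(1 5 7 9 6)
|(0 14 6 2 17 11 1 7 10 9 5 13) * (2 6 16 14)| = |(0 2 17 11 1 7 10 9 5 13)(14 16)| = 10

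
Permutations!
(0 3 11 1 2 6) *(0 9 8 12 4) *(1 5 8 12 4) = [3, 2, 6, 11, 0, 8, 9, 7, 4, 12, 10, 5, 1] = (0 3 11 5 8 4)(1 2 6 9 12)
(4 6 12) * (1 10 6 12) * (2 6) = (1 10 2 6)(4 12) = [0, 10, 6, 3, 12, 5, 1, 7, 8, 9, 2, 11, 4]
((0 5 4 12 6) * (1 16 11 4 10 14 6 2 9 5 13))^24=(0 14 5 2 4 16 13 6 10 9 12 11 1)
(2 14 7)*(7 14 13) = (14)(2 13 7) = [0, 1, 13, 3, 4, 5, 6, 2, 8, 9, 10, 11, 12, 7, 14]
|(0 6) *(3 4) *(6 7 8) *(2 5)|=|(0 7 8 6)(2 5)(3 4)|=4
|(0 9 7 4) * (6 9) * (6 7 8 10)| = 12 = |(0 7 4)(6 9 8 10)|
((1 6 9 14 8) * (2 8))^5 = (1 8 2 14 9 6) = ((1 6 9 14 2 8))^5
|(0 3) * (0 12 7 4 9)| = 6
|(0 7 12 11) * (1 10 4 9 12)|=|(0 7 1 10 4 9 12 11)|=8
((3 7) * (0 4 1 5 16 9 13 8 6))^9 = ((0 4 1 5 16 9 13 8 6)(3 7))^9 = (16)(3 7)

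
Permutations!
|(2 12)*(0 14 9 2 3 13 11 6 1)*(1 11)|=|(0 14 9 2 12 3 13 1)(6 11)|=8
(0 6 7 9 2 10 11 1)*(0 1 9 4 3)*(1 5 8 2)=(0 6 7 4 3)(1 5 8 2 10 11 9)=[6, 5, 10, 0, 3, 8, 7, 4, 2, 1, 11, 9]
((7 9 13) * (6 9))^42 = ((6 9 13 7))^42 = (6 13)(7 9)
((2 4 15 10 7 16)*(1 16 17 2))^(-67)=((1 16)(2 4 15 10 7 17))^(-67)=(1 16)(2 17 7 10 15 4)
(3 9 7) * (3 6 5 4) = [0, 1, 2, 9, 3, 4, 5, 6, 8, 7] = (3 9 7 6 5 4)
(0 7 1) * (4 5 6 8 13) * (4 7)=(0 4 5 6 8 13 7 1)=[4, 0, 2, 3, 5, 6, 8, 1, 13, 9, 10, 11, 12, 7]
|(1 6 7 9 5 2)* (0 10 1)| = 8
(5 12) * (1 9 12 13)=(1 9 12 5 13)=[0, 9, 2, 3, 4, 13, 6, 7, 8, 12, 10, 11, 5, 1]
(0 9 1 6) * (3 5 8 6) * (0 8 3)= (0 9 1)(3 5)(6 8)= [9, 0, 2, 5, 4, 3, 8, 7, 6, 1]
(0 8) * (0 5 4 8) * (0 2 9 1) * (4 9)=(0 2 4 8 5 9 1)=[2, 0, 4, 3, 8, 9, 6, 7, 5, 1]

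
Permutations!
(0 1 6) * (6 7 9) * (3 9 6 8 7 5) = [1, 5, 2, 9, 4, 3, 0, 6, 7, 8] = (0 1 5 3 9 8 7 6)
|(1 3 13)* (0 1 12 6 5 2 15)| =|(0 1 3 13 12 6 5 2 15)| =9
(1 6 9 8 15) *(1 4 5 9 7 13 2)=(1 6 7 13 2)(4 5 9 8 15)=[0, 6, 1, 3, 5, 9, 7, 13, 15, 8, 10, 11, 12, 2, 14, 4]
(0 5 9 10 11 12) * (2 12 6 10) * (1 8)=(0 5 9 2 12)(1 8)(6 10 11)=[5, 8, 12, 3, 4, 9, 10, 7, 1, 2, 11, 6, 0]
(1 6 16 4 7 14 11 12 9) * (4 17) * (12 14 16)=(1 6 12 9)(4 7 16 17)(11 14)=[0, 6, 2, 3, 7, 5, 12, 16, 8, 1, 10, 14, 9, 13, 11, 15, 17, 4]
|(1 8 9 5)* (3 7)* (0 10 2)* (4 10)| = 4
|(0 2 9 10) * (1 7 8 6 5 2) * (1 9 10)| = |(0 9 1 7 8 6 5 2 10)| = 9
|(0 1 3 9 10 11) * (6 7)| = |(0 1 3 9 10 11)(6 7)| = 6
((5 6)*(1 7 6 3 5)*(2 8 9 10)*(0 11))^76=((0 11)(1 7 6)(2 8 9 10)(3 5))^76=(11)(1 7 6)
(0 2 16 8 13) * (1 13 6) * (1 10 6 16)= (0 2 1 13)(6 10)(8 16)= [2, 13, 1, 3, 4, 5, 10, 7, 16, 9, 6, 11, 12, 0, 14, 15, 8]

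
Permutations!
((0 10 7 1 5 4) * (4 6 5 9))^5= ((0 10 7 1 9 4)(5 6))^5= (0 4 9 1 7 10)(5 6)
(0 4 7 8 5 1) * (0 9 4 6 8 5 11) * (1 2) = (0 6 8 11)(1 9 4 7 5 2) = [6, 9, 1, 3, 7, 2, 8, 5, 11, 4, 10, 0]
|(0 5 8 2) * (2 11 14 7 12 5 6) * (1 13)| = 6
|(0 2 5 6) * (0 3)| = |(0 2 5 6 3)| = 5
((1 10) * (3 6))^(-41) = (1 10)(3 6)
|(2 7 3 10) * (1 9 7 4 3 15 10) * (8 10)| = 9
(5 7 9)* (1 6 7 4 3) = (1 6 7 9 5 4 3) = [0, 6, 2, 1, 3, 4, 7, 9, 8, 5]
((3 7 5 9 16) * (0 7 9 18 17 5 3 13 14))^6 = ((0 7 3 9 16 13 14)(5 18 17))^6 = (18)(0 14 13 16 9 3 7)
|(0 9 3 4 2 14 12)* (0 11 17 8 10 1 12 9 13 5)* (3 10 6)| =|(0 13 5)(1 12 11 17 8 6 3 4 2 14 9 10)| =12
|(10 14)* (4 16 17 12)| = |(4 16 17 12)(10 14)| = 4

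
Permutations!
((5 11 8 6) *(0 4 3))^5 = (0 3 4)(5 11 8 6)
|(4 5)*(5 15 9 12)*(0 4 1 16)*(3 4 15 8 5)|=10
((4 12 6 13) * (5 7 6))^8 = ((4 12 5 7 6 13))^8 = (4 5 6)(7 13 12)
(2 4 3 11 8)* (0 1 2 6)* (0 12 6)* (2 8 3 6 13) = (0 1 8)(2 4 6 12 13)(3 11) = [1, 8, 4, 11, 6, 5, 12, 7, 0, 9, 10, 3, 13, 2]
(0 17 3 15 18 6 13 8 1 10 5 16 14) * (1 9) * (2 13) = [17, 10, 13, 15, 4, 16, 2, 7, 9, 1, 5, 11, 12, 8, 0, 18, 14, 3, 6] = (0 17 3 15 18 6 2 13 8 9 1 10 5 16 14)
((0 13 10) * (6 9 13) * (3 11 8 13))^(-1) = (0 10 13 8 11 3 9 6)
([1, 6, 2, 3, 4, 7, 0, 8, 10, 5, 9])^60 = [0, 1, 2, 3, 4, 5, 6, 7, 8, 9, 10]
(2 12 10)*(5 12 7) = (2 7 5 12 10) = [0, 1, 7, 3, 4, 12, 6, 5, 8, 9, 2, 11, 10]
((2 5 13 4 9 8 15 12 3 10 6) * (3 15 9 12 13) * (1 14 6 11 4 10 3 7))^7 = ((1 14 6 2 5 7)(4 12 15 13 10 11)(8 9))^7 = (1 14 6 2 5 7)(4 12 15 13 10 11)(8 9)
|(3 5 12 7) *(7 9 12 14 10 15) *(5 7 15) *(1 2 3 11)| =|(15)(1 2 3 7 11)(5 14 10)(9 12)| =30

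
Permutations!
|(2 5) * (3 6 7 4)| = |(2 5)(3 6 7 4)| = 4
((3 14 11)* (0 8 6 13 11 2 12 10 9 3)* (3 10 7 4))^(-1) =(0 11 13 6 8)(2 14 3 4 7 12)(9 10)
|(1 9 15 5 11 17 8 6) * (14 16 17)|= 10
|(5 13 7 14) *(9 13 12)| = 6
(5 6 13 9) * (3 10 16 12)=[0, 1, 2, 10, 4, 6, 13, 7, 8, 5, 16, 11, 3, 9, 14, 15, 12]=(3 10 16 12)(5 6 13 9)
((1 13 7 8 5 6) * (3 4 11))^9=((1 13 7 8 5 6)(3 4 11))^9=(1 8)(5 13)(6 7)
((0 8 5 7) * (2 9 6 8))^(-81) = (0 6 7 9 5 2 8)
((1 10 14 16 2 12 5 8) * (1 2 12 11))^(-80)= (1 10 14 16 12 5 8 2 11)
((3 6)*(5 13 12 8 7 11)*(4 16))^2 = ((3 6)(4 16)(5 13 12 8 7 11))^2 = (16)(5 12 7)(8 11 13)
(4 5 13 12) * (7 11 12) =(4 5 13 7 11 12) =[0, 1, 2, 3, 5, 13, 6, 11, 8, 9, 10, 12, 4, 7]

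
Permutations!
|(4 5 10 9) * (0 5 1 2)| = 7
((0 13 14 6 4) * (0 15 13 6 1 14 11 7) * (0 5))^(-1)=(0 5 7 11 13 15 4 6)(1 14)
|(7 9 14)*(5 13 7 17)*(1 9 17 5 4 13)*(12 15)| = |(1 9 14 5)(4 13 7 17)(12 15)| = 4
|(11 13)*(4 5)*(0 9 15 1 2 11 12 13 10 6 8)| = |(0 9 15 1 2 11 10 6 8)(4 5)(12 13)| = 18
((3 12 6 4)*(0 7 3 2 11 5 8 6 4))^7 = ((0 7 3 12 4 2 11 5 8 6))^7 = (0 5 4 7 8 2 3 6 11 12)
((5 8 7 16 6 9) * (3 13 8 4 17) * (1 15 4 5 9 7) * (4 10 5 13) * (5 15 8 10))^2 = (3 17 4)(5 10)(6 16 7)(13 15)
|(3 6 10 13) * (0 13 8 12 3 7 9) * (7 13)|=|(13)(0 7 9)(3 6 10 8 12)|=15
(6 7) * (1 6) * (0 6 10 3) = (0 6 7 1 10 3) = [6, 10, 2, 0, 4, 5, 7, 1, 8, 9, 3]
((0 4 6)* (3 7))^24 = (7)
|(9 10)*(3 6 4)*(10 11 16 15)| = |(3 6 4)(9 11 16 15 10)| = 15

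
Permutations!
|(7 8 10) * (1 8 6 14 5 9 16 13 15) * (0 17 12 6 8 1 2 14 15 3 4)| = 39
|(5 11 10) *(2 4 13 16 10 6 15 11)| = 6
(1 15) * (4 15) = (1 4 15) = [0, 4, 2, 3, 15, 5, 6, 7, 8, 9, 10, 11, 12, 13, 14, 1]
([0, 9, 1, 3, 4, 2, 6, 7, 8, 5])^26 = (1 5)(2 9)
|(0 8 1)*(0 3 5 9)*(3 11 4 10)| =|(0 8 1 11 4 10 3 5 9)| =9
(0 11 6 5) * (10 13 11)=(0 10 13 11 6 5)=[10, 1, 2, 3, 4, 0, 5, 7, 8, 9, 13, 6, 12, 11]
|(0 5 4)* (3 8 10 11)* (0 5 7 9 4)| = 20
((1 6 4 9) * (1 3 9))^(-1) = (1 4 6)(3 9)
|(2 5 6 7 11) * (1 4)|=10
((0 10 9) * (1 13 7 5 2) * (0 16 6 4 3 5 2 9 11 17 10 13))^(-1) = (0 1 2 7 13)(3 4 6 16 9 5)(10 17 11)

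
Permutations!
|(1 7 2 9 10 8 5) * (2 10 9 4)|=10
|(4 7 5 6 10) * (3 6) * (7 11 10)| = 12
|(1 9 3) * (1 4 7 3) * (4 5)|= 4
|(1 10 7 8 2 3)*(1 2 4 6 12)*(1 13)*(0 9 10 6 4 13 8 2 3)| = 5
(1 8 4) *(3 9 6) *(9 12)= [0, 8, 2, 12, 1, 5, 3, 7, 4, 6, 10, 11, 9]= (1 8 4)(3 12 9 6)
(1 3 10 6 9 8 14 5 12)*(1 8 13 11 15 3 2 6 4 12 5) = [0, 2, 6, 10, 12, 5, 9, 7, 14, 13, 4, 15, 8, 11, 1, 3] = (1 2 6 9 13 11 15 3 10 4 12 8 14)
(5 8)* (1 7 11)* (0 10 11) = (0 10 11 1 7)(5 8) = [10, 7, 2, 3, 4, 8, 6, 0, 5, 9, 11, 1]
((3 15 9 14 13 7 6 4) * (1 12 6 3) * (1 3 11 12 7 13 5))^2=((1 7 11 12 6 4 3 15 9 14 5))^2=(1 11 6 3 9 5 7 12 4 15 14)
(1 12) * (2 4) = (1 12)(2 4) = [0, 12, 4, 3, 2, 5, 6, 7, 8, 9, 10, 11, 1]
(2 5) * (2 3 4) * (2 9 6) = (2 5 3 4 9 6) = [0, 1, 5, 4, 9, 3, 2, 7, 8, 6]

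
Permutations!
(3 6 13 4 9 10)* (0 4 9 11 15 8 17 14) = (0 4 11 15 8 17 14)(3 6 13 9 10) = [4, 1, 2, 6, 11, 5, 13, 7, 17, 10, 3, 15, 12, 9, 0, 8, 16, 14]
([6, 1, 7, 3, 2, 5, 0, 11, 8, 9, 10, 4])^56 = (11)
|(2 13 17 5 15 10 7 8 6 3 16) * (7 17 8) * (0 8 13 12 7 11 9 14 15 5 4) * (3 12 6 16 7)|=15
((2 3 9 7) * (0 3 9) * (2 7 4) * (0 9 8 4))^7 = ((0 3 9)(2 8 4))^7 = (0 3 9)(2 8 4)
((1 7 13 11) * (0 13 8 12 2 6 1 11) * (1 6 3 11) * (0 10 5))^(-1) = ((0 13 10 5)(1 7 8 12 2 3 11))^(-1) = (0 5 10 13)(1 11 3 2 12 8 7)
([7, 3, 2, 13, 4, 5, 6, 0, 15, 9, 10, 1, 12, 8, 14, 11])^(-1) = (0 7)(1 11 15 8 13 3)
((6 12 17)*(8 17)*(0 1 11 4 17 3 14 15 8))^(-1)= (0 12 6 17 4 11 1)(3 8 15 14)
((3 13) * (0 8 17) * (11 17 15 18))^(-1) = (0 17 11 18 15 8)(3 13)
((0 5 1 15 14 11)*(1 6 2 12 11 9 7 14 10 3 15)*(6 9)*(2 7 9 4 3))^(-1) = (0 11 12 2 10 15 3 4 5)(6 14 7) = ((0 5 4 3 15 10 2 12 11)(6 7 14))^(-1)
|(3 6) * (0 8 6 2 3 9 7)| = 10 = |(0 8 6 9 7)(2 3)|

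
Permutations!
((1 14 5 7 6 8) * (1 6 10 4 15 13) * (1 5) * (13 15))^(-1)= (15)(1 14)(4 10 7 5 13)(6 8)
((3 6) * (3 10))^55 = ((3 6 10))^55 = (3 6 10)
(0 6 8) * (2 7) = (0 6 8)(2 7) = [6, 1, 7, 3, 4, 5, 8, 2, 0]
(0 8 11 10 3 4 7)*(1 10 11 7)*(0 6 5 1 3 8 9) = [9, 10, 2, 4, 3, 1, 5, 6, 7, 0, 8, 11] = (11)(0 9)(1 10 8 7 6 5)(3 4)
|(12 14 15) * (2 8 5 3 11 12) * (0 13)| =8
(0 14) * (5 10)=(0 14)(5 10)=[14, 1, 2, 3, 4, 10, 6, 7, 8, 9, 5, 11, 12, 13, 0]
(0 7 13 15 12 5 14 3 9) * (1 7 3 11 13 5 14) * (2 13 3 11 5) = [11, 7, 13, 9, 4, 1, 6, 2, 8, 0, 10, 3, 14, 15, 5, 12] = (0 11 3 9)(1 7 2 13 15 12 14 5)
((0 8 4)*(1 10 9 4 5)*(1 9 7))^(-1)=((0 8 5 9 4)(1 10 7))^(-1)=(0 4 9 5 8)(1 7 10)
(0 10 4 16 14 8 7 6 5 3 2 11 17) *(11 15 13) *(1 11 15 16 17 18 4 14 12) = (0 10 14 8 7 6 5 3 2 16 12 1 11 18 4 17)(13 15) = [10, 11, 16, 2, 17, 3, 5, 6, 7, 9, 14, 18, 1, 15, 8, 13, 12, 0, 4]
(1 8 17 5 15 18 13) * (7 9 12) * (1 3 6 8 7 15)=(1 7 9 12 15 18 13 3 6 8 17 5)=[0, 7, 2, 6, 4, 1, 8, 9, 17, 12, 10, 11, 15, 3, 14, 18, 16, 5, 13]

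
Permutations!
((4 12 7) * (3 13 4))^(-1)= (3 7 12 4 13)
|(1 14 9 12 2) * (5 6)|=10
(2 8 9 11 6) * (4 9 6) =[0, 1, 8, 3, 9, 5, 2, 7, 6, 11, 10, 4] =(2 8 6)(4 9 11)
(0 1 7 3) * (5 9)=(0 1 7 3)(5 9)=[1, 7, 2, 0, 4, 9, 6, 3, 8, 5]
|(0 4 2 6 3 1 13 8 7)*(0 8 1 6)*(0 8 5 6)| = |(0 4 2 8 7 5 6 3)(1 13)| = 8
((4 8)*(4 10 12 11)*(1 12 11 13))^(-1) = (1 13 12)(4 11 10 8)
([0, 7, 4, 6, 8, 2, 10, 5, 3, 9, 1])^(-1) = (1 10 6 3 8 4 2 5 7)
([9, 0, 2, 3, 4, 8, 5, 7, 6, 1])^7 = [9, 0, 2, 3, 4, 8, 5, 7, 6, 1]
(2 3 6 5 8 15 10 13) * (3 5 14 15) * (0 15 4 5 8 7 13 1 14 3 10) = [15, 14, 8, 6, 5, 7, 3, 13, 10, 9, 1, 11, 12, 2, 4, 0] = (0 15)(1 14 4 5 7 13 2 8 10)(3 6)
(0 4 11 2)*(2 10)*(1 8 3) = (0 4 11 10 2)(1 8 3) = [4, 8, 0, 1, 11, 5, 6, 7, 3, 9, 2, 10]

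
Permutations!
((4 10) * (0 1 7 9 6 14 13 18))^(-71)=(0 1 7 9 6 14 13 18)(4 10)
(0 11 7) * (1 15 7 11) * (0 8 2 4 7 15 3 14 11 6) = (15)(0 1 3 14 11 6)(2 4 7 8) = [1, 3, 4, 14, 7, 5, 0, 8, 2, 9, 10, 6, 12, 13, 11, 15]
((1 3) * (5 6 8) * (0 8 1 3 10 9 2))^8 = ((0 8 5 6 1 10 9 2))^8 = (10)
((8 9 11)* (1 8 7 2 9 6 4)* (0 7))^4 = ((0 7 2 9 11)(1 8 6 4))^4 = (0 11 9 2 7)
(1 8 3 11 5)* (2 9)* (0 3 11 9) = (0 3 9 2)(1 8 11 5) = [3, 8, 0, 9, 4, 1, 6, 7, 11, 2, 10, 5]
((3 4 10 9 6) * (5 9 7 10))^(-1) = (3 6 9 5 4)(7 10)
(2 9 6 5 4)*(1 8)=(1 8)(2 9 6 5 4)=[0, 8, 9, 3, 2, 4, 5, 7, 1, 6]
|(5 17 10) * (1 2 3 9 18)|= 15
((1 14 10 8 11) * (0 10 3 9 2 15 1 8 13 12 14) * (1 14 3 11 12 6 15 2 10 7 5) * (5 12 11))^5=(0 10 5 3 15 7 13 1 9 14 12 6)(8 11)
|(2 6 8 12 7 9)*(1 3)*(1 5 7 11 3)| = 9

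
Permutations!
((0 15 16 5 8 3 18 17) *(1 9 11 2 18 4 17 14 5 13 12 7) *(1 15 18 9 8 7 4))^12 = (0 18 14 5 7 15 16 13 12 4 17) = ((0 18 14 5 7 15 16 13 12 4 17)(1 8 3)(2 9 11))^12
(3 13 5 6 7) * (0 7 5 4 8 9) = [7, 1, 2, 13, 8, 6, 5, 3, 9, 0, 10, 11, 12, 4] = (0 7 3 13 4 8 9)(5 6)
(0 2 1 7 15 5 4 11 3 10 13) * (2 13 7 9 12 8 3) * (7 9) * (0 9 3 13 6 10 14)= (0 6 10 3 14)(1 7 15 5 4 11 2)(8 13 9 12)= [6, 7, 1, 14, 11, 4, 10, 15, 13, 12, 3, 2, 8, 9, 0, 5]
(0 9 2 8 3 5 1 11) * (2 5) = [9, 11, 8, 2, 4, 1, 6, 7, 3, 5, 10, 0] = (0 9 5 1 11)(2 8 3)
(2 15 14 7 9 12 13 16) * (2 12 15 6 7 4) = (2 6 7 9 15 14 4)(12 13 16) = [0, 1, 6, 3, 2, 5, 7, 9, 8, 15, 10, 11, 13, 16, 4, 14, 12]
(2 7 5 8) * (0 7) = (0 7 5 8 2) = [7, 1, 0, 3, 4, 8, 6, 5, 2]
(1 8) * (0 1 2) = (0 1 8 2) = [1, 8, 0, 3, 4, 5, 6, 7, 2]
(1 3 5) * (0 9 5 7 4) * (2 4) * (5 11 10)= (0 9 11 10 5 1 3 7 2 4)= [9, 3, 4, 7, 0, 1, 6, 2, 8, 11, 5, 10]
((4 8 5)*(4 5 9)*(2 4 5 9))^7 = (2 4 8)(5 9)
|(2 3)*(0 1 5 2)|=|(0 1 5 2 3)|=5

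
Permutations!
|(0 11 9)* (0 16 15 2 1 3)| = 8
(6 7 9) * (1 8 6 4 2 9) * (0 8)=(0 8 6 7 1)(2 9 4)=[8, 0, 9, 3, 2, 5, 7, 1, 6, 4]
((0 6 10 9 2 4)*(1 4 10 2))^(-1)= ((0 6 2 10 9 1 4))^(-1)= (0 4 1 9 10 2 6)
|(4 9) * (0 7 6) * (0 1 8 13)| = |(0 7 6 1 8 13)(4 9)| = 6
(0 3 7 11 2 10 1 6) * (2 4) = (0 3 7 11 4 2 10 1 6) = [3, 6, 10, 7, 2, 5, 0, 11, 8, 9, 1, 4]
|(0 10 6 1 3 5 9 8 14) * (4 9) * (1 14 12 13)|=|(0 10 6 14)(1 3 5 4 9 8 12 13)|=8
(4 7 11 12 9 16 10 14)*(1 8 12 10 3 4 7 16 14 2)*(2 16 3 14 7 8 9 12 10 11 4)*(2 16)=(1 9 7 4 3 16 14 8 10 2)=[0, 9, 1, 16, 3, 5, 6, 4, 10, 7, 2, 11, 12, 13, 8, 15, 14]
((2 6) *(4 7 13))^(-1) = (2 6)(4 13 7)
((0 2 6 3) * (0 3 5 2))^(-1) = (2 5 6)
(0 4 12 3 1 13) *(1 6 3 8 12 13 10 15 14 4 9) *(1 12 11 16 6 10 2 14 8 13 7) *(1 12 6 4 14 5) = (0 9 6 3 10 15 8 11 16 4 7 12 13)(1 2 5) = [9, 2, 5, 10, 7, 1, 3, 12, 11, 6, 15, 16, 13, 0, 14, 8, 4]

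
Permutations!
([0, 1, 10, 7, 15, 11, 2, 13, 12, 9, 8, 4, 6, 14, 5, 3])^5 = (3 11 13 15 5 7 4 14)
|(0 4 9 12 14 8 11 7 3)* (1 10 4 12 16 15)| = 42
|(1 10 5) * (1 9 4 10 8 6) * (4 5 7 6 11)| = |(1 8 11 4 10 7 6)(5 9)| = 14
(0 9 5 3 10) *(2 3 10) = (0 9 5 10)(2 3) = [9, 1, 3, 2, 4, 10, 6, 7, 8, 5, 0]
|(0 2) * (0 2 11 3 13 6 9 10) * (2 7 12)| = 21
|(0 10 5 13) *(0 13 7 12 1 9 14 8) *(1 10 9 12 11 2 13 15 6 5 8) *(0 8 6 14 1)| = 13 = |(0 9 1 12 10 6 5 7 11 2 13 15 14)|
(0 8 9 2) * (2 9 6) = [8, 1, 0, 3, 4, 5, 2, 7, 6, 9] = (9)(0 8 6 2)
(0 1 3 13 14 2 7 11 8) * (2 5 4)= [1, 3, 7, 13, 2, 4, 6, 11, 0, 9, 10, 8, 12, 14, 5]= (0 1 3 13 14 5 4 2 7 11 8)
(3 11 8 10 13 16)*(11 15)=[0, 1, 2, 15, 4, 5, 6, 7, 10, 9, 13, 8, 12, 16, 14, 11, 3]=(3 15 11 8 10 13 16)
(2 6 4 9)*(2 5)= [0, 1, 6, 3, 9, 2, 4, 7, 8, 5]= (2 6 4 9 5)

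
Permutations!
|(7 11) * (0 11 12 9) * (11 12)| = |(0 12 9)(7 11)| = 6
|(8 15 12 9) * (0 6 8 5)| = 7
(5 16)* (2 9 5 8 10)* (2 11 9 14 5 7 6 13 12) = [0, 1, 14, 3, 4, 16, 13, 6, 10, 7, 11, 9, 2, 12, 5, 15, 8] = (2 14 5 16 8 10 11 9 7 6 13 12)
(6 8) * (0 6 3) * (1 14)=(0 6 8 3)(1 14)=[6, 14, 2, 0, 4, 5, 8, 7, 3, 9, 10, 11, 12, 13, 1]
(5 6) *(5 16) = (5 6 16) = [0, 1, 2, 3, 4, 6, 16, 7, 8, 9, 10, 11, 12, 13, 14, 15, 5]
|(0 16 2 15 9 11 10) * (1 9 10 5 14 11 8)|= |(0 16 2 15 10)(1 9 8)(5 14 11)|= 15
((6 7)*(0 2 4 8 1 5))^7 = (0 2 4 8 1 5)(6 7)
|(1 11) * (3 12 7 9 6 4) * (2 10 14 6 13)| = |(1 11)(2 10 14 6 4 3 12 7 9 13)| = 10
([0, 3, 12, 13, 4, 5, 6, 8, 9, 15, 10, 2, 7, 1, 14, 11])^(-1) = (1 13 3)(2 11 15 9 8 7 12)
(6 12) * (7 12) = [0, 1, 2, 3, 4, 5, 7, 12, 8, 9, 10, 11, 6] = (6 7 12)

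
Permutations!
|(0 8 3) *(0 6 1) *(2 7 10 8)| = |(0 2 7 10 8 3 6 1)| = 8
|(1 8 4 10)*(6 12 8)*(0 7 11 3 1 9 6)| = 30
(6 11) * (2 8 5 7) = (2 8 5 7)(6 11) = [0, 1, 8, 3, 4, 7, 11, 2, 5, 9, 10, 6]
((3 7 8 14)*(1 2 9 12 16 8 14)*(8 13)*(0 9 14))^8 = (0 14 8 12 7 2 13 9 3 1 16)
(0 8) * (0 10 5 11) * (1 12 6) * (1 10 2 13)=(0 8 2 13 1 12 6 10 5 11)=[8, 12, 13, 3, 4, 11, 10, 7, 2, 9, 5, 0, 6, 1]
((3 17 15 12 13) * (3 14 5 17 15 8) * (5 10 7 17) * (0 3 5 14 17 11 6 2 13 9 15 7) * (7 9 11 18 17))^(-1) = ((0 3 9 15 12 11 6 2 13 7 18 17 8 5 14 10))^(-1) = (0 10 14 5 8 17 18 7 13 2 6 11 12 15 9 3)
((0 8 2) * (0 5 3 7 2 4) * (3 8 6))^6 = (0 8 2 3)(4 5 7 6)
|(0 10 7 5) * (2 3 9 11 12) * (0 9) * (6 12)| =10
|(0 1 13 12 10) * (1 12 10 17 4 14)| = |(0 12 17 4 14 1 13 10)| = 8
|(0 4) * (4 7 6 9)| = 5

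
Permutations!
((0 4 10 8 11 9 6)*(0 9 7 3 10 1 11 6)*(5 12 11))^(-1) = (0 9 6 8 10 3 7 11 12 5 1 4)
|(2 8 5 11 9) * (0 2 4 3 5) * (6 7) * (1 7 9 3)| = |(0 2 8)(1 7 6 9 4)(3 5 11)| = 15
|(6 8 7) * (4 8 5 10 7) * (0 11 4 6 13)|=9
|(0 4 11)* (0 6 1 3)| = 6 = |(0 4 11 6 1 3)|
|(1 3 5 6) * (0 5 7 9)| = 7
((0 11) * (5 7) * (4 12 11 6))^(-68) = ((0 6 4 12 11)(5 7))^(-68) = (0 4 11 6 12)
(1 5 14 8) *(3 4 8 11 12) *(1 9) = [0, 5, 2, 4, 8, 14, 6, 7, 9, 1, 10, 12, 3, 13, 11] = (1 5 14 11 12 3 4 8 9)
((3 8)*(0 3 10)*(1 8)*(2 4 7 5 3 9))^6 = (0 3 2 8 7)(1 4 10 5 9)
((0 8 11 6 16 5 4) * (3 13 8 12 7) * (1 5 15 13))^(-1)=(0 4 5 1 3 7 12)(6 11 8 13 15 16)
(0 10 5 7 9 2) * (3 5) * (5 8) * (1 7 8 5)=(0 10 3 5 8 1 7 9 2)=[10, 7, 0, 5, 4, 8, 6, 9, 1, 2, 3]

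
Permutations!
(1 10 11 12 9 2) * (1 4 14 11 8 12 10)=(2 4 14 11 10 8 12 9)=[0, 1, 4, 3, 14, 5, 6, 7, 12, 2, 8, 10, 9, 13, 11]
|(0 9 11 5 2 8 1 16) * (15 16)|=|(0 9 11 5 2 8 1 15 16)|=9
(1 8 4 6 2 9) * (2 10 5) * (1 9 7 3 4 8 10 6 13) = (1 10 5 2 7 3 4 13) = [0, 10, 7, 4, 13, 2, 6, 3, 8, 9, 5, 11, 12, 1]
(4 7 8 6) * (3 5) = (3 5)(4 7 8 6) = [0, 1, 2, 5, 7, 3, 4, 8, 6]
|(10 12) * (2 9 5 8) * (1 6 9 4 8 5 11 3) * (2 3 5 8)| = 14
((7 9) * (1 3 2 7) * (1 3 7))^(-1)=(1 2 3 9 7)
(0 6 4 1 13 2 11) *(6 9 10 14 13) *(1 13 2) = (0 9 10 14 2 11)(1 6 4 13) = [9, 6, 11, 3, 13, 5, 4, 7, 8, 10, 14, 0, 12, 1, 2]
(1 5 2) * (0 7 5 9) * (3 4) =(0 7 5 2 1 9)(3 4) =[7, 9, 1, 4, 3, 2, 6, 5, 8, 0]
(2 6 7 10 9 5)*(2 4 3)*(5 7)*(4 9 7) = [0, 1, 6, 2, 3, 9, 5, 10, 8, 4, 7] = (2 6 5 9 4 3)(7 10)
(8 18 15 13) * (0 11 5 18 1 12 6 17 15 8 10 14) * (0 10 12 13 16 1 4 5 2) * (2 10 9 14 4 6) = (0 11 10 4 5 18 8 6 17 15 16 1 13 12 2)(9 14) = [11, 13, 0, 3, 5, 18, 17, 7, 6, 14, 4, 10, 2, 12, 9, 16, 1, 15, 8]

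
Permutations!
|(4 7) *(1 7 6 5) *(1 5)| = |(1 7 4 6)| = 4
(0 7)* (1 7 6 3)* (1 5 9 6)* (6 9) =(9)(0 1 7)(3 5 6) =[1, 7, 2, 5, 4, 6, 3, 0, 8, 9]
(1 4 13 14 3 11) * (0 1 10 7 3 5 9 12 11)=[1, 4, 2, 0, 13, 9, 6, 3, 8, 12, 7, 10, 11, 14, 5]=(0 1 4 13 14 5 9 12 11 10 7 3)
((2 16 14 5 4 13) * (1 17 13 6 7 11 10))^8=((1 17 13 2 16 14 5 4 6 7 11 10))^8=(1 6 16)(2 10 4)(5 13 11)(7 14 17)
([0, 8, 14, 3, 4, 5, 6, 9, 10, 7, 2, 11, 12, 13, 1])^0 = [0, 1, 2, 3, 4, 5, 6, 7, 8, 9, 10, 11, 12, 13, 14]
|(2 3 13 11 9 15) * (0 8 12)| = |(0 8 12)(2 3 13 11 9 15)| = 6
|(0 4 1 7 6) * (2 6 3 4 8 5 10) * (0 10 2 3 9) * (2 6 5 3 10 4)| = |(10)(0 8 3 2 5 6 4 1 7 9)| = 10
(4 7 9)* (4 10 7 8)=(4 8)(7 9 10)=[0, 1, 2, 3, 8, 5, 6, 9, 4, 10, 7]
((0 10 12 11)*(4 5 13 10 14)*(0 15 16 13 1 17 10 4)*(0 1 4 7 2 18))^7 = ((0 14 1 17 10 12 11 15 16 13 7 2 18)(4 5))^7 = (0 15 14 16 1 13 17 7 10 2 12 18 11)(4 5)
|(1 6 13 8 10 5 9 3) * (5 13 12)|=6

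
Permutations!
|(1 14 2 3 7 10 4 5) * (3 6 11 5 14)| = 10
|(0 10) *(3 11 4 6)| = |(0 10)(3 11 4 6)| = 4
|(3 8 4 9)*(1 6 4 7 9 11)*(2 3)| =|(1 6 4 11)(2 3 8 7 9)| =20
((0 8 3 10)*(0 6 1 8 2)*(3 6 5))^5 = ((0 2)(1 8 6)(3 10 5))^5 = (0 2)(1 6 8)(3 5 10)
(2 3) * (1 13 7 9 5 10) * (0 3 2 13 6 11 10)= (0 3 13 7 9 5)(1 6 11 10)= [3, 6, 2, 13, 4, 0, 11, 9, 8, 5, 1, 10, 12, 7]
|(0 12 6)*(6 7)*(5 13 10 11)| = |(0 12 7 6)(5 13 10 11)| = 4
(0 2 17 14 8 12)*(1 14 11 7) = (0 2 17 11 7 1 14 8 12) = [2, 14, 17, 3, 4, 5, 6, 1, 12, 9, 10, 7, 0, 13, 8, 15, 16, 11]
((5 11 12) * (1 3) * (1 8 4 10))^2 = (1 8 10 3 4)(5 12 11)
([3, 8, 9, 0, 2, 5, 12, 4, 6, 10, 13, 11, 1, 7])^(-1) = [3, 12, 4, 0, 7, 5, 8, 13, 1, 2, 9, 11, 6, 10]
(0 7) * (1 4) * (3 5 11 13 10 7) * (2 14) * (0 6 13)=(0 3 5 11)(1 4)(2 14)(6 13 10 7)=[3, 4, 14, 5, 1, 11, 13, 6, 8, 9, 7, 0, 12, 10, 2]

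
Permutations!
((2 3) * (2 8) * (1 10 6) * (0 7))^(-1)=(0 7)(1 6 10)(2 8 3)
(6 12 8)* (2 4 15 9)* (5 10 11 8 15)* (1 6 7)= (1 6 12 15 9 2 4 5 10 11 8 7)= [0, 6, 4, 3, 5, 10, 12, 1, 7, 2, 11, 8, 15, 13, 14, 9]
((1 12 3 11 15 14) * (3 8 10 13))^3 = ((1 12 8 10 13 3 11 15 14))^3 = (1 10 11)(3 14 8)(12 13 15)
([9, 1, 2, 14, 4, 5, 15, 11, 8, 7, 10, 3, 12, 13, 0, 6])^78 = [0, 1, 2, 3, 4, 5, 6, 7, 8, 9, 10, 11, 12, 13, 14, 15]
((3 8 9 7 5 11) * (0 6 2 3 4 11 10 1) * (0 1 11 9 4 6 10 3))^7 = (0 11 2 10 6)(3 8 4 9 7 5)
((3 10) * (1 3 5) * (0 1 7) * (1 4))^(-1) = ((0 4 1 3 10 5 7))^(-1) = (0 7 5 10 3 1 4)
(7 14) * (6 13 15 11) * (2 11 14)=(2 11 6 13 15 14 7)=[0, 1, 11, 3, 4, 5, 13, 2, 8, 9, 10, 6, 12, 15, 7, 14]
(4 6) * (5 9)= (4 6)(5 9)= [0, 1, 2, 3, 6, 9, 4, 7, 8, 5]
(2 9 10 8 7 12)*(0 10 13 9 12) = [10, 1, 12, 3, 4, 5, 6, 0, 7, 13, 8, 11, 2, 9] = (0 10 8 7)(2 12)(9 13)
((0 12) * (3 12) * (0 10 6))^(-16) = (0 6 10 12 3)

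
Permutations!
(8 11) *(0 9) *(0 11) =[9, 1, 2, 3, 4, 5, 6, 7, 0, 11, 10, 8] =(0 9 11 8)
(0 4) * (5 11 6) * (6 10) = (0 4)(5 11 10 6) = [4, 1, 2, 3, 0, 11, 5, 7, 8, 9, 6, 10]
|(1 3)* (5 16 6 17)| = |(1 3)(5 16 6 17)| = 4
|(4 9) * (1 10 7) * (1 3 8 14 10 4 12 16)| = 5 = |(1 4 9 12 16)(3 8 14 10 7)|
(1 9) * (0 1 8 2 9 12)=[1, 12, 9, 3, 4, 5, 6, 7, 2, 8, 10, 11, 0]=(0 1 12)(2 9 8)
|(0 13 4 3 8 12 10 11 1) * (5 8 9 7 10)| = 9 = |(0 13 4 3 9 7 10 11 1)(5 8 12)|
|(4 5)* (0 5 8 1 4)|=|(0 5)(1 4 8)|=6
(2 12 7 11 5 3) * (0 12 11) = (0 12 7)(2 11 5 3) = [12, 1, 11, 2, 4, 3, 6, 0, 8, 9, 10, 5, 7]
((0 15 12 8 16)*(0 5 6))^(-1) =(0 6 5 16 8 12 15)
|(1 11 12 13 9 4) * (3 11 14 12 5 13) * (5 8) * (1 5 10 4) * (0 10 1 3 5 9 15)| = 13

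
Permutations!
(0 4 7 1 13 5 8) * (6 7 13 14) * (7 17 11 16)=[4, 14, 2, 3, 13, 8, 17, 1, 0, 9, 10, 16, 12, 5, 6, 15, 7, 11]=(0 4 13 5 8)(1 14 6 17 11 16 7)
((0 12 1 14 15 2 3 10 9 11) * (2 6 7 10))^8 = (0 9 7 15 1)(6 14 12 11 10)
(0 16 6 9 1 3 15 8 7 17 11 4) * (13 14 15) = (0 16 6 9 1 3 13 14 15 8 7 17 11 4) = [16, 3, 2, 13, 0, 5, 9, 17, 7, 1, 10, 4, 12, 14, 15, 8, 6, 11]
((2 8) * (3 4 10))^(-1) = (2 8)(3 10 4)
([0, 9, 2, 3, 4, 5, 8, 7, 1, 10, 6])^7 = (1 10 8 9 6)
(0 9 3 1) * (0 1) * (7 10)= [9, 1, 2, 0, 4, 5, 6, 10, 8, 3, 7]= (0 9 3)(7 10)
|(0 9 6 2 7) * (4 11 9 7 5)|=|(0 7)(2 5 4 11 9 6)|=6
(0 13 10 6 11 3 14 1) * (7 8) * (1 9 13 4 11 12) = [4, 0, 2, 14, 11, 5, 12, 8, 7, 13, 6, 3, 1, 10, 9] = (0 4 11 3 14 9 13 10 6 12 1)(7 8)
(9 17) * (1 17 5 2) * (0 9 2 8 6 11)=[9, 17, 1, 3, 4, 8, 11, 7, 6, 5, 10, 0, 12, 13, 14, 15, 16, 2]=(0 9 5 8 6 11)(1 17 2)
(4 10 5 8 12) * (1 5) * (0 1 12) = [1, 5, 2, 3, 10, 8, 6, 7, 0, 9, 12, 11, 4] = (0 1 5 8)(4 10 12)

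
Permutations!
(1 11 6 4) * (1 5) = (1 11 6 4 5) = [0, 11, 2, 3, 5, 1, 4, 7, 8, 9, 10, 6]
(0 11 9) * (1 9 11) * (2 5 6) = (11)(0 1 9)(2 5 6) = [1, 9, 5, 3, 4, 6, 2, 7, 8, 0, 10, 11]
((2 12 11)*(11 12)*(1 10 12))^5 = ((1 10 12)(2 11))^5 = (1 12 10)(2 11)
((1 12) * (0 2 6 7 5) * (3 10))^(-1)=((0 2 6 7 5)(1 12)(3 10))^(-1)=(0 5 7 6 2)(1 12)(3 10)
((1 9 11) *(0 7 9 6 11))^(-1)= ((0 7 9)(1 6 11))^(-1)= (0 9 7)(1 11 6)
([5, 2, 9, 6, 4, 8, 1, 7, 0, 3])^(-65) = (9)(0 5 8)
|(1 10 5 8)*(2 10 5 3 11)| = |(1 5 8)(2 10 3 11)| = 12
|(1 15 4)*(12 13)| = 6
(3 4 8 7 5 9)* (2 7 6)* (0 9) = (0 9 3 4 8 6 2 7 5) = [9, 1, 7, 4, 8, 0, 2, 5, 6, 3]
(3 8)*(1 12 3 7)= (1 12 3 8 7)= [0, 12, 2, 8, 4, 5, 6, 1, 7, 9, 10, 11, 3]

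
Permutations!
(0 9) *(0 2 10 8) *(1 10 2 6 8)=(0 9 6 8)(1 10)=[9, 10, 2, 3, 4, 5, 8, 7, 0, 6, 1]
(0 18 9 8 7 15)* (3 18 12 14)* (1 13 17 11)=(0 12 14 3 18 9 8 7 15)(1 13 17 11)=[12, 13, 2, 18, 4, 5, 6, 15, 7, 8, 10, 1, 14, 17, 3, 0, 16, 11, 9]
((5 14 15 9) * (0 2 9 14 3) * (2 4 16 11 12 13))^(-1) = (0 3 5 9 2 13 12 11 16 4)(14 15)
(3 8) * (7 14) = (3 8)(7 14) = [0, 1, 2, 8, 4, 5, 6, 14, 3, 9, 10, 11, 12, 13, 7]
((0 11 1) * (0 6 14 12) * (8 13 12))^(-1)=(0 12 13 8 14 6 1 11)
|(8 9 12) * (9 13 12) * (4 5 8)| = 5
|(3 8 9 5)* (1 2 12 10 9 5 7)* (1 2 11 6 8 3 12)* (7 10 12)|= |(12)(1 11 6 8 5 7 2)(9 10)|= 14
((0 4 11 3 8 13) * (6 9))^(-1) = ((0 4 11 3 8 13)(6 9))^(-1) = (0 13 8 3 11 4)(6 9)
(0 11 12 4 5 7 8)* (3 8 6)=[11, 1, 2, 8, 5, 7, 3, 6, 0, 9, 10, 12, 4]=(0 11 12 4 5 7 6 3 8)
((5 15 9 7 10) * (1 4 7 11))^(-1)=(1 11 9 15 5 10 7 4)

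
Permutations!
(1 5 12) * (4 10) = [0, 5, 2, 3, 10, 12, 6, 7, 8, 9, 4, 11, 1] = (1 5 12)(4 10)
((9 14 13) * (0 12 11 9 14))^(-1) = (0 9 11 12)(13 14) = ((0 12 11 9)(13 14))^(-1)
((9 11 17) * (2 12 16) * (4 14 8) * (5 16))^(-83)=((2 12 5 16)(4 14 8)(9 11 17))^(-83)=(2 12 5 16)(4 14 8)(9 11 17)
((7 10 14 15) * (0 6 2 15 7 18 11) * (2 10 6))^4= ((0 2 15 18 11)(6 10 14 7))^4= (0 11 18 15 2)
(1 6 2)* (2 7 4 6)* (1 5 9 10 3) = (1 2 5 9 10 3)(4 6 7) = [0, 2, 5, 1, 6, 9, 7, 4, 8, 10, 3]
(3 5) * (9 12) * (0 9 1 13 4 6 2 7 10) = (0 9 12 1 13 4 6 2 7 10)(3 5) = [9, 13, 7, 5, 6, 3, 2, 10, 8, 12, 0, 11, 1, 4]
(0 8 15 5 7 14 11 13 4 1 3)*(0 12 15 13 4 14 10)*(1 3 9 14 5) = (0 8 13 5 7 10)(1 9 14 11 4 3 12 15) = [8, 9, 2, 12, 3, 7, 6, 10, 13, 14, 0, 4, 15, 5, 11, 1]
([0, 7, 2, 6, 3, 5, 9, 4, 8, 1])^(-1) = (1 9 6 3 4 7)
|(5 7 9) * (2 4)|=|(2 4)(5 7 9)|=6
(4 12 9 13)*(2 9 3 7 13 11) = (2 9 11)(3 7 13 4 12) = [0, 1, 9, 7, 12, 5, 6, 13, 8, 11, 10, 2, 3, 4]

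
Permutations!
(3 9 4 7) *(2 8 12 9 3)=(2 8 12 9 4 7)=[0, 1, 8, 3, 7, 5, 6, 2, 12, 4, 10, 11, 9]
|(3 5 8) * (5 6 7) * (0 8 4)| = 7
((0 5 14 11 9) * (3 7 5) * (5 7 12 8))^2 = (0 12 5 11)(3 8 14 9)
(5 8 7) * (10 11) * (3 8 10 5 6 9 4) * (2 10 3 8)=(2 10 11 5 3)(4 8 7 6 9)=[0, 1, 10, 2, 8, 3, 9, 6, 7, 4, 11, 5]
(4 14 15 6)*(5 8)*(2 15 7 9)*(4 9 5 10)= [0, 1, 15, 3, 14, 8, 9, 5, 10, 2, 4, 11, 12, 13, 7, 6]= (2 15 6 9)(4 14 7 5 8 10)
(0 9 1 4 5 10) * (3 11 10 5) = (0 9 1 4 3 11 10) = [9, 4, 2, 11, 3, 5, 6, 7, 8, 1, 0, 10]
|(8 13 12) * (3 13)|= 4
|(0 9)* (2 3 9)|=4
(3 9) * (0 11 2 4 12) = [11, 1, 4, 9, 12, 5, 6, 7, 8, 3, 10, 2, 0] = (0 11 2 4 12)(3 9)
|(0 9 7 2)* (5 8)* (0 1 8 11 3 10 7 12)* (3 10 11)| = 24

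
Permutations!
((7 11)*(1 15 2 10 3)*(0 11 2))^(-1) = ((0 11 7 2 10 3 1 15))^(-1) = (0 15 1 3 10 2 7 11)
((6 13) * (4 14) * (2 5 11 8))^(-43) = (2 5 11 8)(4 14)(6 13)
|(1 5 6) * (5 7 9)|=5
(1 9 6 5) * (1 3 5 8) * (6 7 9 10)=(1 10 6 8)(3 5)(7 9)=[0, 10, 2, 5, 4, 3, 8, 9, 1, 7, 6]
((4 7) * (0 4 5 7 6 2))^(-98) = ((0 4 6 2)(5 7))^(-98) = (7)(0 6)(2 4)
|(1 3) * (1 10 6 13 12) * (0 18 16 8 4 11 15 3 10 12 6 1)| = 18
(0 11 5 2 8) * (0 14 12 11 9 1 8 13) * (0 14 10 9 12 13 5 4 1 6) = [12, 8, 5, 3, 1, 2, 0, 7, 10, 6, 9, 4, 11, 14, 13] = (0 12 11 4 1 8 10 9 6)(2 5)(13 14)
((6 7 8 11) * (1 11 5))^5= (1 5 8 7 6 11)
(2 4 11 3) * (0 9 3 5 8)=(0 9 3 2 4 11 5 8)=[9, 1, 4, 2, 11, 8, 6, 7, 0, 3, 10, 5]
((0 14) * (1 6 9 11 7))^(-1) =(0 14)(1 7 11 9 6)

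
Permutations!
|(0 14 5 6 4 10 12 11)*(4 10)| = 7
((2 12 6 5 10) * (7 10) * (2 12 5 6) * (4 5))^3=((2 4 5 7 10 12))^3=(2 7)(4 10)(5 12)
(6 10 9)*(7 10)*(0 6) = (0 6 7 10 9) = [6, 1, 2, 3, 4, 5, 7, 10, 8, 0, 9]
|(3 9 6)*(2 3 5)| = 5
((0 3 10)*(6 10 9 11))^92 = (0 9 6)(3 11 10)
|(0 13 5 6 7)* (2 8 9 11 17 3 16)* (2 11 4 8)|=60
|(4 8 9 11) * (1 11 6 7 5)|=8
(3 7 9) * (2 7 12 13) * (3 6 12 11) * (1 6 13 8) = (1 6 12 8)(2 7 9 13)(3 11) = [0, 6, 7, 11, 4, 5, 12, 9, 1, 13, 10, 3, 8, 2]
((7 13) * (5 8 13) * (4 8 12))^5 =((4 8 13 7 5 12))^5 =(4 12 5 7 13 8)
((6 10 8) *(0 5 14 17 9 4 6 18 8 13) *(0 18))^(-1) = ((0 5 14 17 9 4 6 10 13 18 8))^(-1) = (0 8 18 13 10 6 4 9 17 14 5)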